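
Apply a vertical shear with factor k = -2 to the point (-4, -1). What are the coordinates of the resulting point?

Shear matrix for vertical shear with factor k = -2:
[[1, 0], [-2, 1]]
Result: (-4, -1) → (-4, 7)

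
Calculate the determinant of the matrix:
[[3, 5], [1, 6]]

For a 2×2 matrix [[a, b], [c, d]], det = ad - bc
det = (3)(6) - (5)(1) = 18 - 5 = 13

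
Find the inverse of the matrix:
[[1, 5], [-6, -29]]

For [[a,b],[c,d]], inverse = (1/det)·[[d,-b],[-c,a]]
det = (1)(-29) - (5)(-6) = -29 - -30 = 1
Inverse = [[-29, -5], [6, 1]]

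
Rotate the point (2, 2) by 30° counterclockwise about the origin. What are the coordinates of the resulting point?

Rotation matrix for 30°: [[cos 30°, -sin 30°], [sin 30°, cos 30°]] ≈ [[0.866025, -0.500000], [0.500000, 0.866025]]
[[0.866025, -0.500000], [0.500000, 0.866025]] × [2, 2]ᵀ ≈ [0.7321, 2.7321]ᵀ
Result: (0.7321, 2.7321)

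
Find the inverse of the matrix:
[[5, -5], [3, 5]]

For [[a,b],[c,d]], inverse = (1/det)·[[d,-b],[-c,a]]
det = (5)(5) - (-5)(3) = 25 - -15 = 40
Inverse = (1/40)·[[5, 5], [-3, 5]]
= [[1/8, 1/8], [-3/40, 1/8]]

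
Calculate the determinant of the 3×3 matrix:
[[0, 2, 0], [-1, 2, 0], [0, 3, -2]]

Expansion along first row:
det = 0·det([[2,0],[3,-2]]) - 2·det([[-1,0],[0,-2]]) + 0·det([[-1,2],[0,3]])
    = 0·(2·-2 - 0·3) - 2·(-1·-2 - 0·0) + 0·(-1·3 - 2·0)
    = 0·-4 - 2·2 + 0·-3
    = 0 + -4 + 0 = -4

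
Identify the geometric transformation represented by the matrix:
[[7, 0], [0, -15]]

This matrix represents: non-uniform scaling by sx = 7, sy = -15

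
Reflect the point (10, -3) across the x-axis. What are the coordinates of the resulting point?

Reflection across x-axis: (10, -3) → (10, 3)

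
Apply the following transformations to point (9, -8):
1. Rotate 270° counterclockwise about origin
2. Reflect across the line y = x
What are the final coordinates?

Step 1: Rotate 270° → (-8, -9)
Step 2: Reflect across line y = x → (-9, -8)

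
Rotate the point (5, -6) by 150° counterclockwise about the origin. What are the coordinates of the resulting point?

Rotation matrix for 150°: [[cos 150°, -sin 150°], [sin 150°, cos 150°]] ≈ [[-0.866025, -0.500000], [0.500000, -0.866025]]
[[-0.866025, -0.500000], [0.500000, -0.866025]] × [5, -6]ᵀ ≈ [-1.3301, 7.6962]ᵀ
Result: (-1.3301, 7.6962)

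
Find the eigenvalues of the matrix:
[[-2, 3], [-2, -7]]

Characteristic equation: det(A - λI) = 0
λ² - (trace)λ + (det) = 0
trace = -2 + -7 = -9, det = (-2)(-7) - (3)(-2) = 20
λ² - (-9)λ + (20) = 0
λ = (-9 ± √((-9)² - 4·(20))) / 2 = (-9 ± √1) / 2
Solving: λ = -5, -4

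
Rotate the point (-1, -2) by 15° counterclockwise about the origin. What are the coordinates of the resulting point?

Rotation matrix for 15°: [[cos 15°, -sin 15°], [sin 15°, cos 15°]] ≈ [[0.965926, -0.258819], [0.258819, 0.965926]]
[[0.965926, -0.258819], [0.258819, 0.965926]] × [-1, -2]ᵀ ≈ [-0.4483, -2.1907]ᵀ
Result: (-0.4483, -2.1907)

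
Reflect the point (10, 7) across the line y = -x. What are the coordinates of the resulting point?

Reflection across line y = -x: (10, 7) → (-7, -10)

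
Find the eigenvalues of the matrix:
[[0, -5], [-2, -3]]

Characteristic equation: det(A - λI) = 0
λ² - (trace)λ + (det) = 0
trace = 0 + -3 = -3, det = (0)(-3) - (-5)(-2) = -10
λ² - (-3)λ + (-10) = 0
λ = (-3 ± √((-3)² - 4·(-10))) / 2 = (-3 ± √49) / 2
Solving: λ = -5, 2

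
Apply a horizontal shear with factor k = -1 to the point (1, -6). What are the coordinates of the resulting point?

Shear matrix for horizontal shear with factor k = -1:
[[1, -1], [0, 1]]
Result: (1, -6) → (7, -6)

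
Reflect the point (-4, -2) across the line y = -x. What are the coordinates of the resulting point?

Reflection across line y = -x: (-4, -2) → (2, 4)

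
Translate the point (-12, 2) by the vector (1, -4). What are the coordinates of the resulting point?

Translation by (1, -4) (homogeneous matrix [[1, 0, 1], [0, 1, -4], [0, 0, 1]]):
x' = -12 + 1 = -11
y' = 2 + -4 = -2
Result: (-11, -2)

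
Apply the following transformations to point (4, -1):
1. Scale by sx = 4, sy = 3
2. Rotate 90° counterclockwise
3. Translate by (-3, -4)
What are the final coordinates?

Step 1: Scale → (16, -3)
Step 2: Rotate 90° → (3, 16)
Step 3: Translate → (0, 12)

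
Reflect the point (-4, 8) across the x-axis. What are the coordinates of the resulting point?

Reflection across x-axis: (-4, 8) → (-4, -8)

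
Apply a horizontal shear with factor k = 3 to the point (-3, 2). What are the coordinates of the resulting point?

Shear matrix for horizontal shear with factor k = 3:
[[1, 3], [0, 1]]
Result: (-3, 2) → (3, 2)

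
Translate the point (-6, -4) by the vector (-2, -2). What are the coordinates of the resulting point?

Translation by (-2, -2) (homogeneous matrix [[1, 0, -2], [0, 1, -2], [0, 0, 1]]):
x' = -6 + -2 = -8
y' = -4 + -2 = -6
Result: (-8, -6)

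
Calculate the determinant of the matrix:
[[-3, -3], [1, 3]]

For a 2×2 matrix [[a, b], [c, d]], det = ad - bc
det = (-3)(3) - (-3)(1) = -9 - -3 = -6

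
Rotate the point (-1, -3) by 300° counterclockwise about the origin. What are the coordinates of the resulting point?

Rotation matrix for 300°: [[cos 300°, -sin 300°], [sin 300°, cos 300°]] ≈ [[0.500000, 0.866025], [-0.866025, 0.500000]]
[[0.500000, 0.866025], [-0.866025, 0.500000]] × [-1, -3]ᵀ ≈ [-3.0981, -0.6340]ᵀ
Result: (-3.0981, -0.6340)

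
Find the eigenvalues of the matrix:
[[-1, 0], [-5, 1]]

Characteristic equation: det(A - λI) = 0
λ² - (trace)λ + (det) = 0
trace = -1 + 1 = 0, det = (-1)(1) - (0)(-5) = -1
λ² - (0)λ + (-1) = 0
λ = (0 ± √((0)² - 4·(-1))) / 2 = (0 ± √4) / 2
Solving: λ = -1, 1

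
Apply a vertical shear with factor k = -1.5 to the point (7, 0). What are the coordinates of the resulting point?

Shear matrix for vertical shear with factor k = -1.5:
[[1, 0], [-1.50, 1]]
Result: (7, 0) → (7, -10.5)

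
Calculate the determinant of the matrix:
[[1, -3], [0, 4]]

For a 2×2 matrix [[a, b], [c, d]], det = ad - bc
det = (1)(4) - (-3)(0) = 4 - 0 = 4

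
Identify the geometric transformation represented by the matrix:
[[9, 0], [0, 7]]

This matrix represents: non-uniform scaling by sx = 9, sy = 7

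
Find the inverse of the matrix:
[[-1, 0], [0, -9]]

For [[a,b],[c,d]], inverse = (1/det)·[[d,-b],[-c,a]]
det = (-1)(-9) - (0)(0) = 9 - 0 = 9
Inverse = (1/9)·[[-9, 0], [0, -1]]
= [[-1, 0], [0, -1/9]]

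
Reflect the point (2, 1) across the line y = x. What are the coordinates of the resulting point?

Reflection across line y = x: (2, 1) → (1, 2)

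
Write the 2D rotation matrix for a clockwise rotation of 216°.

Rotation matrix formula: [[cos θ, -sin θ], [sin θ, cos θ]]
A clockwise rotation by 216° is equivalent to a counterclockwise rotation by -216°.
For θ = -216°:
cos(-216°) = -0.8090
sin(-216°) = 0.5878
Result: [[-0.8090, -0.5878], [0.5878, -0.8090]]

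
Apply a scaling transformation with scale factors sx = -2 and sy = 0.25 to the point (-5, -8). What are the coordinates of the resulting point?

Scaling matrix:
[[-2, 0], [0, 0.25]]
Result: (-5 × -2, -8 × 0.25) = (10, -2)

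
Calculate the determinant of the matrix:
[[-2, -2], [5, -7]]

For a 2×2 matrix [[a, b], [c, d]], det = ad - bc
det = (-2)(-7) - (-2)(5) = 14 - -10 = 24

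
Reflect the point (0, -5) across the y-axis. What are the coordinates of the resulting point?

Reflection across y-axis: (0, -5) → (0, -5)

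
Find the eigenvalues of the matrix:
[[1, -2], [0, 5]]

Characteristic equation: det(A - λI) = 0
λ² - (trace)λ + (det) = 0
trace = 1 + 5 = 6, det = (1)(5) - (-2)(0) = 5
λ² - (6)λ + (5) = 0
λ = (6 ± √((6)² - 4·(5))) / 2 = (6 ± √16) / 2
Solving: λ = 1, 5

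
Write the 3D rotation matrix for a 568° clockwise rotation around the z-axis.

Rotation matrix for clockwise 568° around z-axis:
A clockwise rotation by 568° is a counterclockwise rotation by -568°.
cos(-568°) = -0.8829, sin(-568°) = 0.4695
Result: [[-0.8829, -0.4695, 0], [0.4695, -0.8829, 0], [0, 0, 1]]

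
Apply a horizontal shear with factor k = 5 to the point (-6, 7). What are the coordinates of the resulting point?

Shear matrix for horizontal shear with factor k = 5:
[[1, 5], [0, 1]]
Result: (-6, 7) → (29, 7)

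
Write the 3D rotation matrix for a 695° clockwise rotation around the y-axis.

Rotation matrix for clockwise 695° around y-axis:
A clockwise rotation by 695° is a counterclockwise rotation by -695°.
cos(-695°) = 0.9063, sin(-695°) = 0.4226
Result: [[0.9063, 0, 0.4226], [0, 1, 0], [-0.4226, 0, 0.9063]]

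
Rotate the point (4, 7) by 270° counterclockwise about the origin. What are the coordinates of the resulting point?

Rotation matrix for 270°: [[cos 270°, -sin 270°], [sin 270°, cos 270°]] = [[0, 1], [-1, 0]]
[[0, 1], [-1, 0]] × [4, 7]ᵀ = [7, -4]ᵀ
Result: (7, -4)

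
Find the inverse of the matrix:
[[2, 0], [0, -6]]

For [[a,b],[c,d]], inverse = (1/det)·[[d,-b],[-c,a]]
det = (2)(-6) - (0)(0) = -12 - 0 = -12
Inverse = (1/-12)·[[-6, 0], [0, 2]]
= [[1/2, 0], [0, -1/6]]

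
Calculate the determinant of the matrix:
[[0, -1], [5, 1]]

For a 2×2 matrix [[a, b], [c, d]], det = ad - bc
det = (0)(1) - (-1)(5) = 0 - -5 = 5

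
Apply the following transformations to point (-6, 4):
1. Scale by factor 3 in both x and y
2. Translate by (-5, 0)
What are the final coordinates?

Step 1: Scale (-6, 4) by 3 → (-18, 12)
Step 2: Translate by (-5, 0) → (-23, 12)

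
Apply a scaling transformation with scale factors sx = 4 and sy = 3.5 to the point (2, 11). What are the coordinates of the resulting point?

Scaling matrix:
[[4, 0], [0, 3.50]]
Result: (2 × 4, 11 × 3.5) = (8, 38.5)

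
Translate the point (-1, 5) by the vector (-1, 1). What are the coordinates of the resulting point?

Translation by (-1, 1) (homogeneous matrix [[1, 0, -1], [0, 1, 1], [0, 0, 1]]):
x' = -1 + -1 = -2
y' = 5 + 1 = 6
Result: (-2, 6)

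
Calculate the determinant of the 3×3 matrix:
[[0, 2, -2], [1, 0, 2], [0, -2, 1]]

Expansion along first row:
det = 0·det([[0,2],[-2,1]]) - 2·det([[1,2],[0,1]]) + -2·det([[1,0],[0,-2]])
    = 0·(0·1 - 2·-2) - 2·(1·1 - 2·0) + -2·(1·-2 - 0·0)
    = 0·4 - 2·1 + -2·-2
    = 0 + -2 + 4 = 2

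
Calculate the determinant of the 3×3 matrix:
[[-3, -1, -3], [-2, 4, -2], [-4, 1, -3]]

Expansion along first row:
det = -3·det([[4,-2],[1,-3]]) - -1·det([[-2,-2],[-4,-3]]) + -3·det([[-2,4],[-4,1]])
    = -3·(4·-3 - -2·1) - -1·(-2·-3 - -2·-4) + -3·(-2·1 - 4·-4)
    = -3·-10 - -1·-2 + -3·14
    = 30 + -2 + -42 = -14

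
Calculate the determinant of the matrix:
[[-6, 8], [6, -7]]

For a 2×2 matrix [[a, b], [c, d]], det = ad - bc
det = (-6)(-7) - (8)(6) = 42 - 48 = -6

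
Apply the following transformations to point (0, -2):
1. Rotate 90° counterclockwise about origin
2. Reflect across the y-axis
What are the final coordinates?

Step 1: Rotate 90° → (2, 0)
Step 2: Reflect across y-axis → (-2, 0)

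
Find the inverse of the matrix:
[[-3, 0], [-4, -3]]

For [[a,b],[c,d]], inverse = (1/det)·[[d,-b],[-c,a]]
det = (-3)(-3) - (0)(-4) = 9 - 0 = 9
Inverse = (1/9)·[[-3, 0], [4, -3]]
= [[-1/3, 0], [4/9, -1/3]]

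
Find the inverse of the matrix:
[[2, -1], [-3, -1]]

For [[a,b],[c,d]], inverse = (1/det)·[[d,-b],[-c,a]]
det = (2)(-1) - (-1)(-3) = -2 - 3 = -5
Inverse = (1/-5)·[[-1, 1], [3, 2]]
= [[1/5, -1/5], [-3/5, -2/5]]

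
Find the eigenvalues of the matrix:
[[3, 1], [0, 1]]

Characteristic equation: det(A - λI) = 0
λ² - (trace)λ + (det) = 0
trace = 3 + 1 = 4, det = (3)(1) - (1)(0) = 3
λ² - (4)λ + (3) = 0
λ = (4 ± √((4)² - 4·(3))) / 2 = (4 ± √4) / 2
Solving: λ = 1, 3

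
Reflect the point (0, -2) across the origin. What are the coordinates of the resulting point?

Reflection across origin: (0, -2) → (0, 2)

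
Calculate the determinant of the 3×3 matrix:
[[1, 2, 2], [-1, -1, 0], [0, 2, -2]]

Expansion along first row:
det = 1·det([[-1,0],[2,-2]]) - 2·det([[-1,0],[0,-2]]) + 2·det([[-1,-1],[0,2]])
    = 1·(-1·-2 - 0·2) - 2·(-1·-2 - 0·0) + 2·(-1·2 - -1·0)
    = 1·2 - 2·2 + 2·-2
    = 2 + -4 + -4 = -6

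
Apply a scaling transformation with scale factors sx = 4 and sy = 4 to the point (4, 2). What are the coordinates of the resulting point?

Scaling matrix:
[[4, 0], [0, 4]]
Result: (4 × 4, 2 × 4) = (16, 8)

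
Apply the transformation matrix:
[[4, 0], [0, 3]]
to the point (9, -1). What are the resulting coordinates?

Matrix multiplication:
[[4, 0], [0, 3]] × [9, -1]ᵀ
= [(4)(9) + (0)(-1), (0)(9) + (3)(-1)]ᵀ
= [36, -3]ᵀ
Result: (36, -3)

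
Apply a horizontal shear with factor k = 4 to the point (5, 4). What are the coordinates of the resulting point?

Shear matrix for horizontal shear with factor k = 4:
[[1, 4], [0, 1]]
Result: (5, 4) → (21, 4)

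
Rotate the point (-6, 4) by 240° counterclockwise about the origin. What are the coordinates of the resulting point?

Rotation matrix for 240°: [[cos 240°, -sin 240°], [sin 240°, cos 240°]] ≈ [[-0.500000, 0.866025], [-0.866025, -0.500000]]
[[-0.500000, 0.866025], [-0.866025, -0.500000]] × [-6, 4]ᵀ ≈ [6.4641, 3.1962]ᵀ
Result: (6.4641, 3.1962)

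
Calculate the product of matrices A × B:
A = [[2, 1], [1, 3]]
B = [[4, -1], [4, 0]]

Matrix multiplication:
C[0][0] = 2×4 + 1×4 = 12
C[0][1] = 2×-1 + 1×0 = -2
C[1][0] = 1×4 + 3×4 = 16
C[1][1] = 1×-1 + 3×0 = -1
Result: [[12, -2], [16, -1]]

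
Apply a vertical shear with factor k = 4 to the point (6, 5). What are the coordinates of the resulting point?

Shear matrix for vertical shear with factor k = 4:
[[1, 0], [4, 1]]
Result: (6, 5) → (6, 29)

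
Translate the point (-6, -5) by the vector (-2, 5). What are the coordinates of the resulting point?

Translation by (-2, 5) (homogeneous matrix [[1, 0, -2], [0, 1, 5], [0, 0, 1]]):
x' = -6 + -2 = -8
y' = -5 + 5 = 0
Result: (-8, 0)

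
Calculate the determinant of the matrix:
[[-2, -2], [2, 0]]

For a 2×2 matrix [[a, b], [c, d]], det = ad - bc
det = (-2)(0) - (-2)(2) = 0 - -4 = 4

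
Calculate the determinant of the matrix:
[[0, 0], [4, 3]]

For a 2×2 matrix [[a, b], [c, d]], det = ad - bc
det = (0)(3) - (0)(4) = 0 - 0 = 0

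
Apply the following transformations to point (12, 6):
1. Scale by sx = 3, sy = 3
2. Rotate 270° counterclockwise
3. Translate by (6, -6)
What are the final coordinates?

Step 1: Scale → (36, 18)
Step 2: Rotate 270° → (18, -36)
Step 3: Translate → (24, -42)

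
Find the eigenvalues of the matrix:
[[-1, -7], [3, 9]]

Characteristic equation: det(A - λI) = 0
λ² - (trace)λ + (det) = 0
trace = -1 + 9 = 8, det = (-1)(9) - (-7)(3) = 12
λ² - (8)λ + (12) = 0
λ = (8 ± √((8)² - 4·(12))) / 2 = (8 ± √16) / 2
Solving: λ = 2, 6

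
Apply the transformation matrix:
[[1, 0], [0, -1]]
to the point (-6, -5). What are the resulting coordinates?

Matrix multiplication:
[[1, 0], [0, -1]] × [-6, -5]ᵀ
= [(1)(-6) + (0)(-5), (0)(-6) + (-1)(-5)]ᵀ
= [-6, 5]ᵀ
Result: (-6, 5)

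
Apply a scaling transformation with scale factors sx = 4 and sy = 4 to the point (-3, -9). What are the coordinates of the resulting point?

Scaling matrix:
[[4, 0], [0, 4]]
Result: (-3 × 4, -9 × 4) = (-12, -36)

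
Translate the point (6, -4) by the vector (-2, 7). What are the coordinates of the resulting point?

Translation by (-2, 7) (homogeneous matrix [[1, 0, -2], [0, 1, 7], [0, 0, 1]]):
x' = 6 + -2 = 4
y' = -4 + 7 = 3
Result: (4, 3)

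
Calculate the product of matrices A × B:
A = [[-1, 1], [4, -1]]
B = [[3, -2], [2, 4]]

Matrix multiplication:
C[0][0] = -1×3 + 1×2 = -1
C[0][1] = -1×-2 + 1×4 = 6
C[1][0] = 4×3 + -1×2 = 10
C[1][1] = 4×-2 + -1×4 = -12
Result: [[-1, 6], [10, -12]]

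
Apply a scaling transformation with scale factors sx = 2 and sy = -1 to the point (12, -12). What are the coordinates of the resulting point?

Scaling matrix:
[[2, 0], [0, -1]]
Result: (12 × 2, -12 × -1) = (24, 12)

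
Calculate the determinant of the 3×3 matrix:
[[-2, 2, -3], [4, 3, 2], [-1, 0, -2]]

Expansion along first row:
det = -2·det([[3,2],[0,-2]]) - 2·det([[4,2],[-1,-2]]) + -3·det([[4,3],[-1,0]])
    = -2·(3·-2 - 2·0) - 2·(4·-2 - 2·-1) + -3·(4·0 - 3·-1)
    = -2·-6 - 2·-6 + -3·3
    = 12 + 12 + -9 = 15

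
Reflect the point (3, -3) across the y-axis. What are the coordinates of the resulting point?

Reflection across y-axis: (3, -3) → (-3, -3)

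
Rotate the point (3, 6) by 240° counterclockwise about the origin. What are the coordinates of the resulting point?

Rotation matrix for 240°: [[cos 240°, -sin 240°], [sin 240°, cos 240°]] ≈ [[-0.500000, 0.866025], [-0.866025, -0.500000]]
[[-0.500000, 0.866025], [-0.866025, -0.500000]] × [3, 6]ᵀ ≈ [3.6962, -5.5981]ᵀ
Result: (3.6962, -5.5981)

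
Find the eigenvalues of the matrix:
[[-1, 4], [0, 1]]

Characteristic equation: det(A - λI) = 0
λ² - (trace)λ + (det) = 0
trace = -1 + 1 = 0, det = (-1)(1) - (4)(0) = -1
λ² - (0)λ + (-1) = 0
λ = (0 ± √((0)² - 4·(-1))) / 2 = (0 ± √4) / 2
Solving: λ = -1, 1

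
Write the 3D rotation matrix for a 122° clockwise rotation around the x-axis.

Rotation matrix for clockwise 122° around x-axis:
A clockwise rotation by 122° is a counterclockwise rotation by -122°.
cos(-122°) = -0.5299, sin(-122°) = -0.8480
Result: [[1, 0, 0], [0, -0.5299, 0.8480], [0, -0.8480, -0.5299]]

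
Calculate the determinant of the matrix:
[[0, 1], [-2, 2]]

For a 2×2 matrix [[a, b], [c, d]], det = ad - bc
det = (0)(2) - (1)(-2) = 0 - -2 = 2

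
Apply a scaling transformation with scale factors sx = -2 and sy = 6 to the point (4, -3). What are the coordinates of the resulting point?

Scaling matrix:
[[-2, 0], [0, 6]]
Result: (4 × -2, -3 × 6) = (-8, -18)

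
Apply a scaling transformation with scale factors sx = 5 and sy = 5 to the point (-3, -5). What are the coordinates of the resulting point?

Scaling matrix:
[[5, 0], [0, 5]]
Result: (-3 × 5, -5 × 5) = (-15, -25)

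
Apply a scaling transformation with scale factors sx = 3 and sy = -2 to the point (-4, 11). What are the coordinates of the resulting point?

Scaling matrix:
[[3, 0], [0, -2]]
Result: (-4 × 3, 11 × -2) = (-12, -22)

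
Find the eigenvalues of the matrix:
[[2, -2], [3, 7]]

Characteristic equation: det(A - λI) = 0
λ² - (trace)λ + (det) = 0
trace = 2 + 7 = 9, det = (2)(7) - (-2)(3) = 20
λ² - (9)λ + (20) = 0
λ = (9 ± √((9)² - 4·(20))) / 2 = (9 ± √1) / 2
Solving: λ = 4, 5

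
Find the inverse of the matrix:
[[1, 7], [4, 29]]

For [[a,b],[c,d]], inverse = (1/det)·[[d,-b],[-c,a]]
det = (1)(29) - (7)(4) = 29 - 28 = 1
Inverse = [[29, -7], [-4, 1]]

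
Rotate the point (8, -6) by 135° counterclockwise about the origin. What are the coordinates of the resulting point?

Rotation matrix for 135°: [[cos 135°, -sin 135°], [sin 135°, cos 135°]] ≈ [[-0.707107, -0.707107], [0.707107, -0.707107]]
[[-0.707107, -0.707107], [0.707107, -0.707107]] × [8, -6]ᵀ ≈ [-1.4142, 9.8995]ᵀ
Result: (-1.4142, 9.8995)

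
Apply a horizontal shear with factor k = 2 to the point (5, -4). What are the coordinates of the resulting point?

Shear matrix for horizontal shear with factor k = 2:
[[1, 2], [0, 1]]
Result: (5, -4) → (-3, -4)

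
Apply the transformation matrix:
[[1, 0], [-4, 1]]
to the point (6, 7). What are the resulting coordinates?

Matrix multiplication:
[[1, 0], [-4, 1]] × [6, 7]ᵀ
= [(1)(6) + (0)(7), (-4)(6) + (1)(7)]ᵀ
= [6, -17]ᵀ
Result: (6, -17)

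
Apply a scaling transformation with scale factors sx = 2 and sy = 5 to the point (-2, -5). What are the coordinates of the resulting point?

Scaling matrix:
[[2, 0], [0, 5]]
Result: (-2 × 2, -5 × 5) = (-4, -25)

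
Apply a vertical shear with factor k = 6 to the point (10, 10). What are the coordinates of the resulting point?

Shear matrix for vertical shear with factor k = 6:
[[1, 0], [6, 1]]
Result: (10, 10) → (10, 70)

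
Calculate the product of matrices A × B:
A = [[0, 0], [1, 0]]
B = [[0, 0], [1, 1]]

Matrix multiplication:
C[0][0] = 0×0 + 0×1 = 0
C[0][1] = 0×0 + 0×1 = 0
C[1][0] = 1×0 + 0×1 = 0
C[1][1] = 1×0 + 0×1 = 0
Result: [[0, 0], [0, 0]]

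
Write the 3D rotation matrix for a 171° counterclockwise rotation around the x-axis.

Rotation matrix for counterclockwise 171° around x-axis:
cos(171°) = -0.9877, sin(171°) = 0.1564
Result: [[1, 0, 0], [0, -0.9877, -0.1564], [0, 0.1564, -0.9877]]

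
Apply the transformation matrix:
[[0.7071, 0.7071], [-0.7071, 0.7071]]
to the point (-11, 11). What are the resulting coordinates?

Matrix multiplication:
[[0.7071, 0.7071], [-0.7071, 0.7071]] × [-11, 11]ᵀ
= [(0.7071)(-11) + (0.7071)(11), (-0.7071)(-11) + (0.7071)(11)]ᵀ
= [0, 15.5562]ᵀ
Result: (0, 15.5562)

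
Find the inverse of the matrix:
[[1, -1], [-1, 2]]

For [[a,b],[c,d]], inverse = (1/det)·[[d,-b],[-c,a]]
det = (1)(2) - (-1)(-1) = 2 - 1 = 1
Inverse = [[2, 1], [1, 1]]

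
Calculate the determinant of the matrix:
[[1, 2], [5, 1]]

For a 2×2 matrix [[a, b], [c, d]], det = ad - bc
det = (1)(1) - (2)(5) = 1 - 10 = -9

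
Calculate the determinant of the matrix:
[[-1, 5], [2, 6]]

For a 2×2 matrix [[a, b], [c, d]], det = ad - bc
det = (-1)(6) - (5)(2) = -6 - 10 = -16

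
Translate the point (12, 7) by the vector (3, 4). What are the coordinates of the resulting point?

Translation by (3, 4) (homogeneous matrix [[1, 0, 3], [0, 1, 4], [0, 0, 1]]):
x' = 12 + 3 = 15
y' = 7 + 4 = 11
Result: (15, 11)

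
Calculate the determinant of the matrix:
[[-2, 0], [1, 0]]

For a 2×2 matrix [[a, b], [c, d]], det = ad - bc
det = (-2)(0) - (0)(1) = 0 - 0 = 0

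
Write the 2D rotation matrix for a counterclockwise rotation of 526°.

Rotation matrix formula: [[cos θ, -sin θ], [sin θ, cos θ]]
For θ = 526°:
cos(526°) = -0.9703
sin(526°) = 0.2419
Result: [[-0.9703, -0.2419], [0.2419, -0.9703]]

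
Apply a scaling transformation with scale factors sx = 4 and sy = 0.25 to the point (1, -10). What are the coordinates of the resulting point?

Scaling matrix:
[[4, 0], [0, 0.25]]
Result: (1 × 4, -10 × 0.25) = (4, -2.5)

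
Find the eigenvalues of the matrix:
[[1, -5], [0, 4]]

Characteristic equation: det(A - λI) = 0
λ² - (trace)λ + (det) = 0
trace = 1 + 4 = 5, det = (1)(4) - (-5)(0) = 4
λ² - (5)λ + (4) = 0
λ = (5 ± √((5)² - 4·(4))) / 2 = (5 ± √9) / 2
Solving: λ = 1, 4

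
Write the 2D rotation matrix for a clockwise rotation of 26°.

Rotation matrix formula: [[cos θ, -sin θ], [sin θ, cos θ]]
A clockwise rotation by 26° is equivalent to a counterclockwise rotation by -26°.
For θ = -26°:
cos(-26°) = 0.8988
sin(-26°) = -0.4384
Result: [[0.8988, 0.4384], [-0.4384, 0.8988]]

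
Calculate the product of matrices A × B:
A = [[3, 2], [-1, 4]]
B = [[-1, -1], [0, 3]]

Matrix multiplication:
C[0][0] = 3×-1 + 2×0 = -3
C[0][1] = 3×-1 + 2×3 = 3
C[1][0] = -1×-1 + 4×0 = 1
C[1][1] = -1×-1 + 4×3 = 13
Result: [[-3, 3], [1, 13]]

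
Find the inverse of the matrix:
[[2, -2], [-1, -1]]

For [[a,b],[c,d]], inverse = (1/det)·[[d,-b],[-c,a]]
det = (2)(-1) - (-2)(-1) = -2 - 2 = -4
Inverse = (1/-4)·[[-1, 2], [1, 2]]
= [[1/4, -1/2], [-1/4, -1/2]]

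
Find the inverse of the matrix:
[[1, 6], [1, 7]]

For [[a,b],[c,d]], inverse = (1/det)·[[d,-b],[-c,a]]
det = (1)(7) - (6)(1) = 7 - 6 = 1
Inverse = [[7, -6], [-1, 1]]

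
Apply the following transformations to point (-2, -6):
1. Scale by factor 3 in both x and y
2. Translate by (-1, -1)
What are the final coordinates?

Step 1: Scale (-2, -6) by 3 → (-6, -18)
Step 2: Translate by (-1, -1) → (-7, -19)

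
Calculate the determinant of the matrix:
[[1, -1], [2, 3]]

For a 2×2 matrix [[a, b], [c, d]], det = ad - bc
det = (1)(3) - (-1)(2) = 3 - -2 = 5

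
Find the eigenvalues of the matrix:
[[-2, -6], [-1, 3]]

Characteristic equation: det(A - λI) = 0
λ² - (trace)λ + (det) = 0
trace = -2 + 3 = 1, det = (-2)(3) - (-6)(-1) = -12
λ² - (1)λ + (-12) = 0
λ = (1 ± √((1)² - 4·(-12))) / 2 = (1 ± √49) / 2
Solving: λ = -3, 4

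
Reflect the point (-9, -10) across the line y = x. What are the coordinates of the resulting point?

Reflection across line y = x: (-9, -10) → (-10, -9)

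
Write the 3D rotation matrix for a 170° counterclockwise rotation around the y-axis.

Rotation matrix for counterclockwise 170° around y-axis:
cos(170°) = -0.9848, sin(170°) = 0.1736
Result: [[-0.9848, 0, 0.1736], [0, 1, 0], [-0.1736, 0, -0.9848]]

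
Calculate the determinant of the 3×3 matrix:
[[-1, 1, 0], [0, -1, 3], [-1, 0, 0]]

Expansion along first row:
det = -1·det([[-1,3],[0,0]]) - 1·det([[0,3],[-1,0]]) + 0·det([[0,-1],[-1,0]])
    = -1·(-1·0 - 3·0) - 1·(0·0 - 3·-1) + 0·(0·0 - -1·-1)
    = -1·0 - 1·3 + 0·-1
    = 0 + -3 + 0 = -3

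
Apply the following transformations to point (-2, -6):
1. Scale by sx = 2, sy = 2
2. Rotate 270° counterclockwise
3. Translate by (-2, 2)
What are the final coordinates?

Step 1: Scale → (-4, -12)
Step 2: Rotate 270° → (-12, 4)
Step 3: Translate → (-14, 6)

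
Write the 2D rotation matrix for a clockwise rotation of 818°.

Rotation matrix formula: [[cos θ, -sin θ], [sin θ, cos θ]]
A clockwise rotation by 818° is equivalent to a counterclockwise rotation by -818°.
For θ = -818°:
cos(-818°) = -0.1392
sin(-818°) = -0.9903
Result: [[-0.1392, 0.9903], [-0.9903, -0.1392]]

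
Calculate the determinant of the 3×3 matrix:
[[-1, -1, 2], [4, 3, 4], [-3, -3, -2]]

Expansion along first row:
det = -1·det([[3,4],[-3,-2]]) - -1·det([[4,4],[-3,-2]]) + 2·det([[4,3],[-3,-3]])
    = -1·(3·-2 - 4·-3) - -1·(4·-2 - 4·-3) + 2·(4·-3 - 3·-3)
    = -1·6 - -1·4 + 2·-3
    = -6 + 4 + -6 = -8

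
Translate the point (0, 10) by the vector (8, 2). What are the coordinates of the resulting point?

Translation by (8, 2) (homogeneous matrix [[1, 0, 8], [0, 1, 2], [0, 0, 1]]):
x' = 0 + 8 = 8
y' = 10 + 2 = 12
Result: (8, 12)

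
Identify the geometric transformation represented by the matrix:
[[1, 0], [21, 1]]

This matrix represents: vertical shear with factor 21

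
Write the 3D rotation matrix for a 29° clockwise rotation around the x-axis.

Rotation matrix for clockwise 29° around x-axis:
A clockwise rotation by 29° is a counterclockwise rotation by -29°.
cos(-29°) = 0.8746, sin(-29°) = -0.4848
Result: [[1, 0, 0], [0, 0.8746, 0.4848], [0, -0.4848, 0.8746]]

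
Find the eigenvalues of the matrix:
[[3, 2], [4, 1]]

Characteristic equation: det(A - λI) = 0
λ² - (trace)λ + (det) = 0
trace = 3 + 1 = 4, det = (3)(1) - (2)(4) = -5
λ² - (4)λ + (-5) = 0
λ = (4 ± √((4)² - 4·(-5))) / 2 = (4 ± √36) / 2
Solving: λ = -1, 5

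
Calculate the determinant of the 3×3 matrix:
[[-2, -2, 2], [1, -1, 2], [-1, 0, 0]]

Expansion along first row:
det = -2·det([[-1,2],[0,0]]) - -2·det([[1,2],[-1,0]]) + 2·det([[1,-1],[-1,0]])
    = -2·(-1·0 - 2·0) - -2·(1·0 - 2·-1) + 2·(1·0 - -1·-1)
    = -2·0 - -2·2 + 2·-1
    = 0 + 4 + -2 = 2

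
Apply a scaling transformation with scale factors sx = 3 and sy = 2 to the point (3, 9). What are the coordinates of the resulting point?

Scaling matrix:
[[3, 0], [0, 2]]
Result: (3 × 3, 9 × 2) = (9, 18)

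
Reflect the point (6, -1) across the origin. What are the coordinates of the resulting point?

Reflection across origin: (6, -1) → (-6, 1)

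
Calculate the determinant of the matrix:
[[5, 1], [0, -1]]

For a 2×2 matrix [[a, b], [c, d]], det = ad - bc
det = (5)(-1) - (1)(0) = -5 - 0 = -5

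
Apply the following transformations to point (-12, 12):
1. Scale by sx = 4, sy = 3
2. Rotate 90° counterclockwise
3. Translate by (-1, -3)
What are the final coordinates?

Step 1: Scale → (-48, 36)
Step 2: Rotate 90° → (-36, -48)
Step 3: Translate → (-37, -51)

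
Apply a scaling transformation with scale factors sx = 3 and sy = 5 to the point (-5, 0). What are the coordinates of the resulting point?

Scaling matrix:
[[3, 0], [0, 5]]
Result: (-5 × 3, 0 × 5) = (-15, 0)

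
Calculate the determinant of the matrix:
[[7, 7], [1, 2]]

For a 2×2 matrix [[a, b], [c, d]], det = ad - bc
det = (7)(2) - (7)(1) = 14 - 7 = 7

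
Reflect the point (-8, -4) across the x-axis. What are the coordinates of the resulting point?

Reflection across x-axis: (-8, -4) → (-8, 4)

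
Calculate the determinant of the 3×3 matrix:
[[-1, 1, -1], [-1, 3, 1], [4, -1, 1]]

Expansion along first row:
det = -1·det([[3,1],[-1,1]]) - 1·det([[-1,1],[4,1]]) + -1·det([[-1,3],[4,-1]])
    = -1·(3·1 - 1·-1) - 1·(-1·1 - 1·4) + -1·(-1·-1 - 3·4)
    = -1·4 - 1·-5 + -1·-11
    = -4 + 5 + 11 = 12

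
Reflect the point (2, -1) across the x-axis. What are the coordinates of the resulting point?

Reflection across x-axis: (2, -1) → (2, 1)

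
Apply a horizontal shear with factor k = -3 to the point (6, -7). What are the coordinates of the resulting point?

Shear matrix for horizontal shear with factor k = -3:
[[1, -3], [0, 1]]
Result: (6, -7) → (27, -7)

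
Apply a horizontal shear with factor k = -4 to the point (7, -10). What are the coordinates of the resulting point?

Shear matrix for horizontal shear with factor k = -4:
[[1, -4], [0, 1]]
Result: (7, -10) → (47, -10)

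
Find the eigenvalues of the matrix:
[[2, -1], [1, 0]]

Characteristic equation: det(A - λI) = 0
λ² - (trace)λ + (det) = 0
trace = 2 + 0 = 2, det = (2)(0) - (-1)(1) = 1
λ² - (2)λ + (1) = 0
λ = (2 ± √((2)² - 4·(1))) / 2 = (2 ± √0) / 2
Solving: λ = 1, 1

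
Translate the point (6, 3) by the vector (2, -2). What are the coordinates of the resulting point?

Translation by (2, -2) (homogeneous matrix [[1, 0, 2], [0, 1, -2], [0, 0, 1]]):
x' = 6 + 2 = 8
y' = 3 + -2 = 1
Result: (8, 1)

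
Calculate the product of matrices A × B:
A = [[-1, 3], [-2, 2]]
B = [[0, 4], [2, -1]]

Matrix multiplication:
C[0][0] = -1×0 + 3×2 = 6
C[0][1] = -1×4 + 3×-1 = -7
C[1][0] = -2×0 + 2×2 = 4
C[1][1] = -2×4 + 2×-1 = -10
Result: [[6, -7], [4, -10]]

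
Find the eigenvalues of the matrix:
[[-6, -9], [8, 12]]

Characteristic equation: det(A - λI) = 0
λ² - (trace)λ + (det) = 0
trace = -6 + 12 = 6, det = (-6)(12) - (-9)(8) = 0
λ² - (6)λ + (0) = 0
λ = (6 ± √((6)² - 4·(0))) / 2 = (6 ± √36) / 2
Solving: λ = 0, 6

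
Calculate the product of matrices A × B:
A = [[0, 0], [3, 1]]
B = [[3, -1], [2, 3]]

Matrix multiplication:
C[0][0] = 0×3 + 0×2 = 0
C[0][1] = 0×-1 + 0×3 = 0
C[1][0] = 3×3 + 1×2 = 11
C[1][1] = 3×-1 + 1×3 = 0
Result: [[0, 0], [11, 0]]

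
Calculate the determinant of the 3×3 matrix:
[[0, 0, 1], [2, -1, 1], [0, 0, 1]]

Expansion along first row:
det = 0·det([[-1,1],[0,1]]) - 0·det([[2,1],[0,1]]) + 1·det([[2,-1],[0,0]])
    = 0·(-1·1 - 1·0) - 0·(2·1 - 1·0) + 1·(2·0 - -1·0)
    = 0·-1 - 0·2 + 1·0
    = 0 + 0 + 0 = 0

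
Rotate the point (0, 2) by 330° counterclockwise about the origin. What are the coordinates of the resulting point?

Rotation matrix for 330°: [[cos 330°, -sin 330°], [sin 330°, cos 330°]] ≈ [[0.866025, 0.500000], [-0.500000, 0.866025]]
[[0.866025, 0.500000], [-0.500000, 0.866025]] × [0, 2]ᵀ ≈ [1, 1.7321]ᵀ
Result: (1, 1.7321)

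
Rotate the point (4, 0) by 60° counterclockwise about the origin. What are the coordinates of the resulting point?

Rotation matrix for 60°: [[cos 60°, -sin 60°], [sin 60°, cos 60°]] ≈ [[0.500000, -0.866025], [0.866025, 0.500000]]
[[0.500000, -0.866025], [0.866025, 0.500000]] × [4, 0]ᵀ ≈ [2, 3.4641]ᵀ
Result: (2, 3.4641)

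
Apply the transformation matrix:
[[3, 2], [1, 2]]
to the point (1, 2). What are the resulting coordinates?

Matrix multiplication:
[[3, 2], [1, 2]] × [1, 2]ᵀ
= [(3)(1) + (2)(2), (1)(1) + (2)(2)]ᵀ
= [7, 5]ᵀ
Result: (7, 5)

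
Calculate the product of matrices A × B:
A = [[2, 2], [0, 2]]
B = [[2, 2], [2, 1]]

Matrix multiplication:
C[0][0] = 2×2 + 2×2 = 8
C[0][1] = 2×2 + 2×1 = 6
C[1][0] = 0×2 + 2×2 = 4
C[1][1] = 0×2 + 2×1 = 2
Result: [[8, 6], [4, 2]]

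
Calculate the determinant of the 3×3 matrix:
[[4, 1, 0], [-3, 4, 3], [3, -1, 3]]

Expansion along first row:
det = 4·det([[4,3],[-1,3]]) - 1·det([[-3,3],[3,3]]) + 0·det([[-3,4],[3,-1]])
    = 4·(4·3 - 3·-1) - 1·(-3·3 - 3·3) + 0·(-3·-1 - 4·3)
    = 4·15 - 1·-18 + 0·-9
    = 60 + 18 + 0 = 78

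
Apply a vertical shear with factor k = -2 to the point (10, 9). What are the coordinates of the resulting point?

Shear matrix for vertical shear with factor k = -2:
[[1, 0], [-2, 1]]
Result: (10, 9) → (10, -11)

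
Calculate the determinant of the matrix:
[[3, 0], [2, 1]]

For a 2×2 matrix [[a, b], [c, d]], det = ad - bc
det = (3)(1) - (0)(2) = 3 - 0 = 3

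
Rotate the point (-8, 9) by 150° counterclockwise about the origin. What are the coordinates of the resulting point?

Rotation matrix for 150°: [[cos 150°, -sin 150°], [sin 150°, cos 150°]] ≈ [[-0.866025, -0.500000], [0.500000, -0.866025]]
[[-0.866025, -0.500000], [0.500000, -0.866025]] × [-8, 9]ᵀ ≈ [2.4282, -11.7942]ᵀ
Result: (2.4282, -11.7942)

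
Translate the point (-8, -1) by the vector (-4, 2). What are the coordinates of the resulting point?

Translation by (-4, 2) (homogeneous matrix [[1, 0, -4], [0, 1, 2], [0, 0, 1]]):
x' = -8 + -4 = -12
y' = -1 + 2 = 1
Result: (-12, 1)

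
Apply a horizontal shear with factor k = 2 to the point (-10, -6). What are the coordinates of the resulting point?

Shear matrix for horizontal shear with factor k = 2:
[[1, 2], [0, 1]]
Result: (-10, -6) → (-22, -6)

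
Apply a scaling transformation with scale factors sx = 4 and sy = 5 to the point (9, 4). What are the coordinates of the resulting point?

Scaling matrix:
[[4, 0], [0, 5]]
Result: (9 × 4, 4 × 5) = (36, 20)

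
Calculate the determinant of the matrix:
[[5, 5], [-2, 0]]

For a 2×2 matrix [[a, b], [c, d]], det = ad - bc
det = (5)(0) - (5)(-2) = 0 - -10 = 10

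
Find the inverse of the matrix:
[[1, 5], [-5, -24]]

For [[a,b],[c,d]], inverse = (1/det)·[[d,-b],[-c,a]]
det = (1)(-24) - (5)(-5) = -24 - -25 = 1
Inverse = [[-24, -5], [5, 1]]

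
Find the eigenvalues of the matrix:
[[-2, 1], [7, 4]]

Characteristic equation: det(A - λI) = 0
λ² - (trace)λ + (det) = 0
trace = -2 + 4 = 2, det = (-2)(4) - (1)(7) = -15
λ² - (2)λ + (-15) = 0
λ = (2 ± √((2)² - 4·(-15))) / 2 = (2 ± √64) / 2
Solving: λ = -3, 5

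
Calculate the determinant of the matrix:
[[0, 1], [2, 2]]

For a 2×2 matrix [[a, b], [c, d]], det = ad - bc
det = (0)(2) - (1)(2) = 0 - 2 = -2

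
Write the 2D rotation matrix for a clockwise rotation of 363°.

Rotation matrix formula: [[cos θ, -sin θ], [sin θ, cos θ]]
A clockwise rotation by 363° is equivalent to a counterclockwise rotation by -363°.
For θ = -363°:
cos(-363°) = 0.9986
sin(-363°) = -0.0523
Result: [[0.9986, 0.0523], [-0.0523, 0.9986]]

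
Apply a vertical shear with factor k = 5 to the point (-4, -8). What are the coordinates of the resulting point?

Shear matrix for vertical shear with factor k = 5:
[[1, 0], [5, 1]]
Result: (-4, -8) → (-4, -28)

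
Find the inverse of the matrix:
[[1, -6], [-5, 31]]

For [[a,b],[c,d]], inverse = (1/det)·[[d,-b],[-c,a]]
det = (1)(31) - (-6)(-5) = 31 - 30 = 1
Inverse = [[31, 6], [5, 1]]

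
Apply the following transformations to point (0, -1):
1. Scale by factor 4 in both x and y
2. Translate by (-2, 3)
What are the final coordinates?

Step 1: Scale (0, -1) by 4 → (0, -4)
Step 2: Translate by (-2, 3) → (-2, -1)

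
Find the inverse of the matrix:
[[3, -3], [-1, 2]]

For [[a,b],[c,d]], inverse = (1/det)·[[d,-b],[-c,a]]
det = (3)(2) - (-3)(-1) = 6 - 3 = 3
Inverse = (1/3)·[[2, 3], [1, 3]]
= [[2/3, 1], [1/3, 1]]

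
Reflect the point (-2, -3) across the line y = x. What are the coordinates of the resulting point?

Reflection across line y = x: (-2, -3) → (-3, -2)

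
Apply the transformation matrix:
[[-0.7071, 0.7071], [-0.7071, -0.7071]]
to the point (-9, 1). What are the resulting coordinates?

Matrix multiplication:
[[-0.7071, 0.7071], [-0.7071, -0.7071]] × [-9, 1]ᵀ
= [(-0.7071)(-9) + (0.7071)(1), (-0.7071)(-9) + (-0.7071)(1)]ᵀ
= [7.0710, 5.6568]ᵀ
Result: (7.0710, 5.6568)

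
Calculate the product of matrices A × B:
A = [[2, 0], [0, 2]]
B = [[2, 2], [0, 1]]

Matrix multiplication:
C[0][0] = 2×2 + 0×0 = 4
C[0][1] = 2×2 + 0×1 = 4
C[1][0] = 0×2 + 2×0 = 0
C[1][1] = 0×2 + 2×1 = 2
Result: [[4, 4], [0, 2]]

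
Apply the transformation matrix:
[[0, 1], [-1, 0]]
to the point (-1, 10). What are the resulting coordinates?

Matrix multiplication:
[[0, 1], [-1, 0]] × [-1, 10]ᵀ
= [(0)(-1) + (1)(10), (-1)(-1) + (0)(10)]ᵀ
= [10, 1]ᵀ
Result: (10, 1)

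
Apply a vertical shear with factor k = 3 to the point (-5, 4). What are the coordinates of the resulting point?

Shear matrix for vertical shear with factor k = 3:
[[1, 0], [3, 1]]
Result: (-5, 4) → (-5, -11)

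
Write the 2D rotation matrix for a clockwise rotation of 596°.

Rotation matrix formula: [[cos θ, -sin θ], [sin θ, cos θ]]
A clockwise rotation by 596° is equivalent to a counterclockwise rotation by -596°.
For θ = -596°:
cos(-596°) = -0.5592
sin(-596°) = 0.8290
Result: [[-0.5592, -0.8290], [0.8290, -0.5592]]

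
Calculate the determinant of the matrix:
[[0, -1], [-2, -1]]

For a 2×2 matrix [[a, b], [c, d]], det = ad - bc
det = (0)(-1) - (-1)(-2) = 0 - 2 = -2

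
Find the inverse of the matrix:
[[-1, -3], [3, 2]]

For [[a,b],[c,d]], inverse = (1/det)·[[d,-b],[-c,a]]
det = (-1)(2) - (-3)(3) = -2 - -9 = 7
Inverse = (1/7)·[[2, 3], [-3, -1]]
= [[2/7, 3/7], [-3/7, -1/7]]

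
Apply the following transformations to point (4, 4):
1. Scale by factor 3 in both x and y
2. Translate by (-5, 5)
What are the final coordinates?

Step 1: Scale (4, 4) by 3 → (12, 12)
Step 2: Translate by (-5, 5) → (7, 17)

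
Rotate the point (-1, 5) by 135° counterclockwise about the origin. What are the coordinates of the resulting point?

Rotation matrix for 135°: [[cos 135°, -sin 135°], [sin 135°, cos 135°]] ≈ [[-0.707107, -0.707107], [0.707107, -0.707107]]
[[-0.707107, -0.707107], [0.707107, -0.707107]] × [-1, 5]ᵀ ≈ [-2.8284, -4.2426]ᵀ
Result: (-2.8284, -4.2426)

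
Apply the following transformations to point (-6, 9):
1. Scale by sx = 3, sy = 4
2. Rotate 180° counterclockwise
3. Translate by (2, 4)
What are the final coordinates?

Step 1: Scale → (-18, 36)
Step 2: Rotate 180° → (18, -36)
Step 3: Translate → (20, -32)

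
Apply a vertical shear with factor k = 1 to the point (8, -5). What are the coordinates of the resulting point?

Shear matrix for vertical shear with factor k = 1:
[[1, 0], [1, 1]]
Result: (8, -5) → (8, 3)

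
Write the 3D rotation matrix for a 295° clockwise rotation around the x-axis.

Rotation matrix for clockwise 295° around x-axis:
A clockwise rotation by 295° is a counterclockwise rotation by -295°.
cos(-295°) = 0.4226, sin(-295°) = 0.9063
Result: [[1, 0, 0], [0, 0.4226, -0.9063], [0, 0.9063, 0.4226]]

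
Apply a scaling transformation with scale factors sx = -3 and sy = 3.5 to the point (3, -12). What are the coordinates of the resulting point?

Scaling matrix:
[[-3, 0], [0, 3.50]]
Result: (3 × -3, -12 × 3.5) = (-9, -42)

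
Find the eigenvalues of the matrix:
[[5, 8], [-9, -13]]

Characteristic equation: det(A - λI) = 0
λ² - (trace)λ + (det) = 0
trace = 5 + -13 = -8, det = (5)(-13) - (8)(-9) = 7
λ² - (-8)λ + (7) = 0
λ = (-8 ± √((-8)² - 4·(7))) / 2 = (-8 ± √36) / 2
Solving: λ = -7, -1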